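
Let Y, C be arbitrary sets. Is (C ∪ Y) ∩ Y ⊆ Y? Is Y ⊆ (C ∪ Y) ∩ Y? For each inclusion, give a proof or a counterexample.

The two sets are equal.

(⟹) Let x ∈ (C ∪ Y) ∩ Y. Then either x ∈ Y and x ∉ C; or x ∈ Y ∩ C. In each case x ∈ Y, so (C ∪ Y) ∩ Y ⊆ Y.

(⟸) Let x ∈ Y. Then either x ∈ Y and x ∉ C; or x ∈ Y ∩ C. In each case x ∈ (C ∪ Y) ∩ Y, so Y ⊆ (C ∪ Y) ∩ Y.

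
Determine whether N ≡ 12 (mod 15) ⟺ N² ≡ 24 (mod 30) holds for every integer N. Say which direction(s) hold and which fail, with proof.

Forward direction. This fails: take N = 27. Then 27 ≡ 12 (mod 15), but 27² = 729 ≡ 9 (mod 30), not 24.

Converse. This fails: take N = 18. Then 18² = 324 ≡ 24 (mod 30), yet 18 ≡ 3 (mod 15), not 12.

(⇒) fails and (⇐) fails.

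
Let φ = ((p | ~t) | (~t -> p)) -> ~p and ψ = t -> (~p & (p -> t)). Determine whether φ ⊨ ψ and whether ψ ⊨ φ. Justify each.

(⟹) Assume the antecedent. If p is true, the antecedent cannot hold. If p is false, t -> (~p & (p -> t)) reduces to true regardless of the other variables. Either way t -> (~p & (p -> t)) holds.

(⟸) This fails. Under p = T, t = F, the left side is false but the right side is true.

Only the forward direction holds.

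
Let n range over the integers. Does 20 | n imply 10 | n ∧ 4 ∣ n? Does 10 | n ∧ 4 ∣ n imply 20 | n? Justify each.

Both directions hold; the statement is true.

(⟹) If 20 ∣ n, write n = 20q. Since 20 = 2·10, n = 10·(2q), so 10 ∣ n; and since 20 = 5·4, n = 4·(5q), so 4 ∣ n.

(⟸) Suppose 10 ∣ n and 4 ∣ n. Any common multiple of 10 and 4 is a multiple of their lcm; here lcm(10, 4) = 10·4/gcd(10, 4) = 40/2 = 20, so 20 ∣ n.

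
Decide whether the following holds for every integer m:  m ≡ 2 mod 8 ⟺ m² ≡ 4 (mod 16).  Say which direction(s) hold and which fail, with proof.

(→) Suppose m ≡ 2 (mod 8). Working modulo 16, m ∈ {2, 10}; for each such r, r² ≡ 4 (mod 16).

(←) This fails: take m = 6. Then 6² = 36 ≡ 4 (mod 16), yet 6 ≡ 6 (mod 8), not 2.

Only the forward implication holds.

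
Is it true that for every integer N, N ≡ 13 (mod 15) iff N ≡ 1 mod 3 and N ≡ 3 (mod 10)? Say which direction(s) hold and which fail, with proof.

(⟸) If N ≡ 1 (mod 3) and N ≡ 3 (mod 10), then by the Chinese remainder theorem N ≡ 13 (mod 30). Since 13 ≡ 13 (mod 15) and 15 ∣ 30, we get N ≡ 13 (mod 15).

(⟹) This fails: N = 28 gives 28 ≡ 13 (mod 15) but 28 ≡ 8 (mod 10), so the conjunction on the right does not hold.

The forward direction fails; the converse holds.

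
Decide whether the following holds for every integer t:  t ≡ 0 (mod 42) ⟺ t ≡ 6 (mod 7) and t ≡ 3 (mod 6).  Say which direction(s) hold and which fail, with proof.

Both directions fail.

[⇒] This fails: t = 0 gives 0 ≡ 0 (mod 42) but 0 ≡ 0 (mod 7), so the conjunction on the right does not hold.

[⇐] This fails: t = 27 satisfies both congruences on the right (27 ≡ 6 mod 7 and 27 ≡ 3 mod 6) yet 27 ≡ 27 (mod 42), not 0.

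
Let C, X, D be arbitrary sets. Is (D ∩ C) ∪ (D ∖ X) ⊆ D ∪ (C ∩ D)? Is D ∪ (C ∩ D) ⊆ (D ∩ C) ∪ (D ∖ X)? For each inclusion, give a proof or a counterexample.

(⊆) holds; (⊇) fails.

Reverse inclusion. This inclusion fails. Take C = ∅, X = {1}, D = {1}; then 1 ∈ D ∪ (C ∩ D) but 1 ∉ (D ∩ C) ∪ (D ∖ X).

Forward inclusion. Let x ∈ (D ∩ C) ∪ (D ∖ X). Then either x ∈ D and x ∉ C, X; or x ∈ C ∩ D and x ∉ X; or x ∈ C ∩ X ∩ D. In each case x ∈ D ∪ (C ∩ D), so (D ∩ C) ∪ (D ∖ X) ⊆ D ∪ (C ∩ D).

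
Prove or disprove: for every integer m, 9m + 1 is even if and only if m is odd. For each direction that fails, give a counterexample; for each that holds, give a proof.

[⇐] Suppose m is odd; write m = 2j + 1. Then 9m + 1 = 9·(2j + 1) + 1 = 2·9j + 10, which is even.

[⇒] Suppose 9m + 1 is even. Since 9 is odd, 9m and m have the same parity, so 9m + 1 ≡ m + 1 (mod 2). As 1 is odd, 9m + 1 is even exactly when m is odd. Thus m is odd.

Both implications hold.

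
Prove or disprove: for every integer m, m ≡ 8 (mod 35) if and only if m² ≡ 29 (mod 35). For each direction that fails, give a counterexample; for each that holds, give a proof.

(→) Suppose m ≡ 8 (mod 35). Write m = 35j + 8. Then (35j + 8)² = 1225j² + 560j + 64 = 35(35j² + 16j + 1) + 29, so m² ≡ 29 (mod 35).

(←) This fails: take m = 13. Then 13² = 169 ≡ 29 (mod 35), yet 13 ≡ 13 (mod 35), not 8.

(⇒) holds; (⇐) fails.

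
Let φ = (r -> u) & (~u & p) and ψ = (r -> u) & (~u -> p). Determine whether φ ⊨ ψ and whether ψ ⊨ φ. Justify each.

Not equivalent: only (⇒) holds.

(⟹) Assume the antecedent. If u is true, the antecedent cannot hold. If u is false, the antecedent forces (u = F, r = F, p = T), and (r -> u) & (~u -> p) holds there. Either way (r -> u) & (~u -> p) holds.

(⟸) This fails. Under u = T, r = F, p = F, the left side is false but the right side is true.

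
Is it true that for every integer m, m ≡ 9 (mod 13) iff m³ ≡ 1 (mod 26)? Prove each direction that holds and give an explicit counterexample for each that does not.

(→) This fails: take m = 22. Then 22 ≡ 9 (mod 13), but 22³ = 10648 ≡ 14 (mod 26), not 1.

(←) This fails: take m = 1. Then 1³ = 1 ≡ 1 (mod 26), yet 1 ≡ 1 (mod 13), not 9.

Both directions fail.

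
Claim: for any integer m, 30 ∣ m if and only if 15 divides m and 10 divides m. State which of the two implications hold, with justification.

Forward direction. If 30 ∣ m, write m = 30q. Since 30 = 2·15, m = 15·(2q), so 15 ∣ m; and since 30 = 3·10, m = 10·(3q), so 10 ∣ m.

Converse. Suppose 15 ∣ m and 10 ∣ m. Any common multiple of 15 and 10 is a multiple of their lcm; here lcm(15, 10) = 15·10/gcd(15, 10) = 150/5 = 30, so 30 ∣ m.

The biconditional holds.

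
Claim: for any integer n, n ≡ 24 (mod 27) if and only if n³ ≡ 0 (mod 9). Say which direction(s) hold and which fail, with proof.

Forward direction. Suppose n ≡ 24 (mod 27). Then n³ ≡ 24³ = 13824 (mod 27), and since 9 ∣ 27, also n³ ≡ 0 (mod 9).

Converse. This fails: take n = 0. Then 0³ = 0 ≡ 0 (mod 9), yet 0 ≡ 0 (mod 27), not 24.

Only the forward direction holds.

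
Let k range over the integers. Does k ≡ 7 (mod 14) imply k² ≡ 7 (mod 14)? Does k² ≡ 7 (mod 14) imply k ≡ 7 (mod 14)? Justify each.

(⇒) Suppose k ≡ 7 (mod 14). Write k = 14j + 7. Then (14j + 7)² = 196j² + 196j + 49 = 14(14j² + 14j + 3) + 7, so k² ≡ 7 (mod 14).

(⇐) Conversely, suppose k² ≡ 7 (mod 14). The only residue r in {0, …, 13} with r² ≡ 7 (mod 14) is r = 7, so k ≡ 7 (mod 14).

Both directions hold.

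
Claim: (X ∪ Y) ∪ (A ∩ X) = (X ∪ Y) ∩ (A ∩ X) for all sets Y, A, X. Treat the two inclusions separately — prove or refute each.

The sets are not equal: only the reverse inclusion holds.

Forward inclusion. This inclusion fails. Take Y = {1}, A = ∅, X = ∅; then 1 ∈ (X ∪ Y) ∪ (A ∩ X) but 1 ∉ (X ∪ Y) ∩ (A ∩ X).

Reverse inclusion. Let x ∈ (X ∪ Y) ∩ (A ∩ X). Then either x ∈ A ∩ X and x ∉ Y; or x ∈ Y ∩ A ∩ X. In each case x ∈ (X ∪ Y) ∪ (A ∩ X), so (X ∪ Y) ∩ (A ∩ X) ⊆ (X ∪ Y) ∪ (A ∩ X).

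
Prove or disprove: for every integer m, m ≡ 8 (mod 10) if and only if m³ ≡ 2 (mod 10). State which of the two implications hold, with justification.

Both directions hold.

(⟹) Suppose m ≡ 8 (mod 10). Write m = 10j + 8. Then (10j + 8)³ = 1000j³ + 2400j² + 1920j + 512 = 10(100j³ + 240j² + 192j + 51) + 2, so m³ ≡ 2 (mod 10).

(⟸) For the converse, argue contrapositively. If m ≢ 8 (mod 10), then m is congruent to one of 0, 1, 2, 3, 4, 5, 6, 7, 9 modulo 10, and these give m³ ≡ 0, 1, 8, 7, 4, 5, 6, 3, 9 respectively — never 2.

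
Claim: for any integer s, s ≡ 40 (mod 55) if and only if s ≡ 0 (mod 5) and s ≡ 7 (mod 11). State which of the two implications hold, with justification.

The biconditional holds.

(⟹) Suppose s ≡ 40 (mod 55); write s = 55j + 40. Since 5 ∣ 55, reducing mod 5 gives s ≡ 40 ≡ 0 (mod 5); since 11 ∣ 55, reducing mod 11 gives s ≡ 40 ≡ 7 (mod 11).

(⟸) Conversely, if s ≡ 0 (mod 5) and s ≡ 7 (mod 11), then by the Chinese remainder theorem s ≡ 40 (mod 55). This is exactly s ≡ 40 (mod 55).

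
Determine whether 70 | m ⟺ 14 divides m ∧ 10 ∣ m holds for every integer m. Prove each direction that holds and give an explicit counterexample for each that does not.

(⇒) If 70 ∣ m, write m = 70q. Since 70 = 5·14, m = 14·(5q), so 14 ∣ m; and since 70 = 7·10, m = 10·(7q), so 10 ∣ m.

(⇐) Suppose 14 ∣ m and 10 ∣ m. Any common multiple of 14 and 10 is a multiple of their lcm; here lcm(14, 10) = 14·10/gcd(14, 10) = 140/2 = 70, so 70 ∣ m.

The biconditional holds.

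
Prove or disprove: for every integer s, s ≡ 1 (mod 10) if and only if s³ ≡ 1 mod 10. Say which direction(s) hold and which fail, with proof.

The biconditional holds.

(⇐) For the converse, argue contrapositively. If s ≢ 1 (mod 10), then s is congruent to one of 0, 2, 3, 4, 5, 6, 7, 8, 9 modulo 10, and these give s³ ≡ 0, 8, 7, 4, 5, 6, 3, 2, 9 respectively — never 1.

(⇒) Suppose s ≡ 1 (mod 10). Write s = 10j + 1. Then (10j + 1)³ = 1000j³ + 300j² + 30j + 1 = 10(100j³ + 30j² + 3j) + 1, so s³ ≡ 1 (mod 10).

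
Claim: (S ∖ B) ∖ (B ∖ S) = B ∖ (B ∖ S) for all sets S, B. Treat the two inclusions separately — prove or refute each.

(⊆) This inclusion fails. Take S = {1}, B = ∅; then 1 ∈ (S ∖ B) ∖ (B ∖ S) but 1 ∉ B ∖ (B ∖ S).

(⊇) This inclusion fails. Take S = {1}, B = {1}; then 1 ∈ B ∖ (B ∖ S) but 1 ∉ (S ∖ B) ∖ (B ∖ S).

(⊆) fails and (⊇) fails.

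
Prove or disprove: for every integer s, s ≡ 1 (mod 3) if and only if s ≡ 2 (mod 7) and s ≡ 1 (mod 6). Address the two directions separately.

Not equivalent: only (⇐) holds.

(⟹) This fails: s = 1 gives 1 ≡ 1 (mod 3) but 1 ≡ 1 (mod 7), so the conjunction on the right does not hold.

(⟸) Conversely, if s ≡ 2 (mod 7) and s ≡ 1 (mod 6), then by the Chinese remainder theorem s ≡ 37 (mod 42). Since 37 ≡ 1 (mod 3) and 3 ∣ 42, we get s ≡ 1 (mod 3).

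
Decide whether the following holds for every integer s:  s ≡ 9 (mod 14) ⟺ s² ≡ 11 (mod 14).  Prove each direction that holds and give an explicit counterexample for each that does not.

Not equivalent: only (⇒) holds.

(⟹) Suppose s ≡ 9 (mod 14). Write s = 14j + 9. Then (14j + 9)² = 196j² + 252j + 81 = 14(14j² + 18j + 5) + 11, so s² ≡ 11 (mod 14).

(⟸) This fails: take s = 5. Then 5² = 25 ≡ 11 (mod 14), yet 5 ≡ 5 (mod 14), not 9.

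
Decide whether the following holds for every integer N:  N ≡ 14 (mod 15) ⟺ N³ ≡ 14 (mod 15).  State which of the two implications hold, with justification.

Both directions hold.

Converse. Suppose N³ ≡ 14 (mod 15). The only residue r in {0, …, 14} with r³ ≡ 14 (mod 15) is r = 14, so N ≡ 14 (mod 15).

Forward direction. Suppose N ≡ 14 (mod 15). Write N = 15j + 14. Then (15j + 14)³ = 3375j³ + 9450j² + 8820j + 2744 = 15(225j³ + 630j² + 588j + 182) + 14, so N³ ≡ 14 (mod 15).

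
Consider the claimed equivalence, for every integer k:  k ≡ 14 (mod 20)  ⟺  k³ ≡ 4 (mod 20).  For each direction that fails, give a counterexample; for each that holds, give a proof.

(⇒) holds; (⇐) fails.

(→) Suppose k ≡ 14 (mod 20). Write k = 20j + 14. Then (20j + 14)³ = 8000j³ + 16800j² + 11760j + 2744 = 20(400j³ + 840j² + 588j + 137) + 4, so k³ ≡ 4 (mod 20).

(←) This fails: take k = 4. Then 4³ = 64 ≡ 4 (mod 20), yet 4 ≡ 4 (mod 20), not 14.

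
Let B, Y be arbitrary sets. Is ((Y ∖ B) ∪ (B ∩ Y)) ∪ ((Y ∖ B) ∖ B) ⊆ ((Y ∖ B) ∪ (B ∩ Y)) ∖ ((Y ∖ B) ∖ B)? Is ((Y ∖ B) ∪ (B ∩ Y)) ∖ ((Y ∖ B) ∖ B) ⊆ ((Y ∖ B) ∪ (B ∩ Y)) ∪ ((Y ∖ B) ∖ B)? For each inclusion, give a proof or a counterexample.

Only the reverse inclusion holds.

Forward inclusion. This inclusion fails. Take B = ∅, Y = {1}; then 1 ∈ ((Y ∖ B) ∪ (B ∩ Y)) ∪ ((Y ∖ B) ∖ B) but 1 ∉ ((Y ∖ B) ∪ (B ∩ Y)) ∖ ((Y ∖ B) ∖ B).

Reverse inclusion. Let x ∈ ((Y ∖ B) ∪ (B ∩ Y)) ∖ ((Y ∖ B) ∖ B). Then x ∈ B ∩ Y, from which x ∈ ((Y ∖ B) ∪ (B ∩ Y)) ∪ ((Y ∖ B) ∖ B).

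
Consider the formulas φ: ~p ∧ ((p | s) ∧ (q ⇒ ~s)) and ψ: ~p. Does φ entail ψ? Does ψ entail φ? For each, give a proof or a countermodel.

(⟸) This fails. Under s = F, q = F, p = F, the left side is false but the right side is true.

(⟹) Assume the antecedent. If s is true, the antecedent forces (s = T, q = F, p = F), and ~p holds there. If s is false, the antecedent cannot hold. Either way ~p holds.

The forward direction holds; the converse fails.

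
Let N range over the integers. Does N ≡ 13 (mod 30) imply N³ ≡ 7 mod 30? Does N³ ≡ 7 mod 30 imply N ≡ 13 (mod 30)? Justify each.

(→) Suppose N ≡ 13 (mod 30). Write N = 30j + 13. Then (30j + 13)³ = 27000j³ + 35100j² + 15210j + 2197 = 30(900j³ + 1170j² + 507j + 73) + 7, so N³ ≡ 7 (mod 30).

(←) Conversely, suppose N³ ≡ 7 (mod 30). The only residue r in {0, …, 29} with r³ ≡ 7 (mod 30) is r = 13, so N ≡ 13 (mod 30).

Equivalent; both directions hold.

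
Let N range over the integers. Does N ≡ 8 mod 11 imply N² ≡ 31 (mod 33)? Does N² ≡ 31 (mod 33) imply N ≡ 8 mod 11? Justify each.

[⇒] This fails: take N = 30. Then 30 ≡ 8 (mod 11), but 30² = 900 ≡ 9 (mod 33), not 31.

[⇐] This fails: take N = 14. Then 14² = 196 ≡ 31 (mod 33), yet 14 ≡ 3 (mod 11), not 8.

Both directions fail.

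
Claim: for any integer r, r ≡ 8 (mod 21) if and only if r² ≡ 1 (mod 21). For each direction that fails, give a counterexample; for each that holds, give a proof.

The forward direction holds; the converse fails.

Forward direction. Suppose r ≡ 8 (mod 21). Write r = 21j + 8. Then (21j + 8)² = 441j² + 336j + 64 = 21(21j² + 16j + 3) + 1, so r² ≡ 1 (mod 21).

Converse. This fails: take r = 1. Then 1² = 1 ≡ 1 (mod 21), yet 1 ≡ 1 (mod 21), not 8.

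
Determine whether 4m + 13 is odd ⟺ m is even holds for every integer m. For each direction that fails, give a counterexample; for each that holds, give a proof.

(⟹) This fails: take m = 5. Then 4m + 13 = 33, which is odd, yet m = 5 is odd, not even.

(⟸) Suppose m is even. Since 4 is even, 4m is even for every m, so 4m + 13 has the same parity as 13, which is odd. Hence 4m + 13 is odd.

Not equivalent: only (⇐) holds.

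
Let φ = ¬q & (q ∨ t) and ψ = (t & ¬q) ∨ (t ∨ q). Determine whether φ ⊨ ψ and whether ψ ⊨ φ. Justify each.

(⟹) Assume the antecedent. If t is true, (t & ¬q) ∨ (t ∨ q) reduces to true regardless of the other variables. If t is false, the antecedent cannot hold. Either way (t & ¬q) ∨ (t ∨ q) holds.

(⟸) This fails. Under t = F, q = T, the left side is false but the right side is true.

Only the forward direction holds.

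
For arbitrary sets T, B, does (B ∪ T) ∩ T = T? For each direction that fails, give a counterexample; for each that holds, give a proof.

(⊆) Let x ∈ (B ∪ T) ∩ T. Then either x ∈ T and x ∉ B; or x ∈ T ∩ B. In each case x ∈ T, so (B ∪ T) ∩ T ⊆ T.

(⊇) Let x ∈ T. Then either x ∈ T and x ∉ B; or x ∈ T ∩ B. In each case x ∈ (B ∪ T) ∩ T, so T ⊆ (B ∪ T) ∩ T.

The two sets are equal.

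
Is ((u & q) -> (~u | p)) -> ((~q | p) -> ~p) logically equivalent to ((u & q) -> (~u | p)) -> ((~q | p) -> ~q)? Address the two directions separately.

Only the forward direction holds.

(→) Assume the antecedent. If p is true, the antecedent cannot hold. If p is false, the consequent reduces to true regardless of the other variables. Either way the consequent holds.

(←) This fails. Under p = T, u = F, q = F, the left side is false but the right side is true.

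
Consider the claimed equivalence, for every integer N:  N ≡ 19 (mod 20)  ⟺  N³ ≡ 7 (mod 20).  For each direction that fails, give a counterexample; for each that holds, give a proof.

[⇒] This fails: take N = 19. Then 19 ≡ 19 (mod 20), but 19³ = 6859 ≡ 19 (mod 20), not 7.

[⇐] This fails: take N = 3. Then 3³ = 27 ≡ 7 (mod 20), yet 3 ≡ 3 (mod 20), not 19.

(⇒) fails and (⇐) fails.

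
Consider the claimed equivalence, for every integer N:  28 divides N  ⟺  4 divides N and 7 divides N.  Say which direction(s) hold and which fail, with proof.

Both directions hold.

Forward direction. If 28 ∣ N, write N = 28q. Since 28 = 7·4, N = 4·(7q), so 4 ∣ N; and since 28 = 4·7, N = 7·(4q), so 7 ∣ N.

Converse. Suppose 4 ∣ N and 7 ∣ N. Any common multiple of 4 and 7 is a multiple of their lcm; here gcd(4, 7) = 1, so lcm(4, 7) = 4·7 = 28, so 28 ∣ N.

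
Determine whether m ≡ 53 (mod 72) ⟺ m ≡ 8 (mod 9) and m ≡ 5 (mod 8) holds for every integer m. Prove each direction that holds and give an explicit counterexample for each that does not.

(→) Suppose m ≡ 53 (mod 72); write m = 72j + 53. Since 9 ∣ 72, reducing mod 9 gives m ≡ 53 ≡ 8 (mod 9); since 8 ∣ 72, reducing mod 8 gives m ≡ 53 ≡ 5 (mod 8).

(←) Conversely, if m ≡ 8 (mod 9) and m ≡ 5 (mod 8), then by the Chinese remainder theorem m ≡ 53 (mod 72). This is exactly m ≡ 53 (mod 72).

Both directions hold; the statement is true.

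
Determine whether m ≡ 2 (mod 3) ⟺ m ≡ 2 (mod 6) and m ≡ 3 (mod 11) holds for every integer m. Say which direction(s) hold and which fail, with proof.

Forward direction. This fails: m = 2 gives 2 ≡ 2 (mod 3) but 2 ≡ 2 (mod 11), so the conjunction on the right does not hold.

Converse. If m ≡ 2 (mod 6) and m ≡ 3 (mod 11), then by the Chinese remainder theorem m ≡ 14 (mod 66). Since 14 ≡ 2 (mod 3) and 3 ∣ 66, we get m ≡ 2 (mod 3).

(⇒) fails; (⇐) holds.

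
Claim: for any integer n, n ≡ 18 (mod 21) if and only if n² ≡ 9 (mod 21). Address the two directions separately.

Not equivalent: only (⇒) holds.

Forward direction. Suppose n ≡ 18 (mod 21). Write n = 21j + 18. Then (21j + 18)² = 441j² + 756j + 324 = 21(21j² + 36j + 15) + 9, so n² ≡ 9 (mod 21).

Converse. This fails: take n = 3. Then 3² = 9 ≡ 9 (mod 21), yet 3 ≡ 3 (mod 21), not 18.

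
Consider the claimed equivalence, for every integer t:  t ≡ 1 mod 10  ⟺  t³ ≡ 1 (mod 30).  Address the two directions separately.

Only the reverse direction holds.

(⇐) The residues r modulo 30 with r³ ≡ 1 (mod 30) are exactly {1}, and each is ≡ 1 (mod 10).

(⇒) This fails: take t = 11. Then 11 ≡ 1 (mod 10), but 11³ = 1331 ≡ 11 (mod 30), not 1.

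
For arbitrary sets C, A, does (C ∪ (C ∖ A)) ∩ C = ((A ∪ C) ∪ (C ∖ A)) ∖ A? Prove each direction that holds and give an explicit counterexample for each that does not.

(⊆) fails; (⊇) holds.

(⟸) Let x ∈ ((A ∪ C) ∪ (C ∖ A)) ∖ A. Then x ∈ C and x ∉ A, from which x ∈ (C ∪ (C ∖ A)) ∩ C.

(⟹) This inclusion fails. Take C = {1}, A = {1}; then 1 ∈ (C ∪ (C ∖ A)) ∩ C but 1 ∉ ((A ∪ C) ∪ (C ∖ A)) ∖ A.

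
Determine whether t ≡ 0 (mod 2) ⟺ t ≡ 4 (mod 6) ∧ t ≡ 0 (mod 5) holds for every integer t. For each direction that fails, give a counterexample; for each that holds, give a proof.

Only the reverse direction holds.

Forward direction. This fails: t = 0 gives 0 ≡ 0 (mod 2) but 0 ≡ 0 (mod 6), so the conjunction on the right does not hold.

Converse. If t ≡ 4 (mod 6) and t ≡ 0 (mod 5), then by the Chinese remainder theorem t ≡ 10 (mod 30). Since 10 ≡ 0 (mod 2) and 2 ∣ 30, we get t ≡ 0 (mod 2).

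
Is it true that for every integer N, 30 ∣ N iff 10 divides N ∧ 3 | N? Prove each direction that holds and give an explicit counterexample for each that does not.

Both directions hold.

Forward direction. If 30 ∣ N, write N = 30q. Since 30 = 3·10, N = 10·(3q), so 10 ∣ N; and since 30 = 10·3, N = 3·(10q), so 3 ∣ N.

Converse. Suppose 10 ∣ N and 3 ∣ N. Any common multiple of 10 and 3 is a multiple of their lcm; here gcd(10, 3) = 1, so lcm(10, 3) = 10·3 = 30, so 30 ∣ N.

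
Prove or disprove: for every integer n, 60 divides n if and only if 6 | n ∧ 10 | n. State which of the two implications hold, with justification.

(⇒) holds; (⇐) fails.

[⇒] If 60 ∣ n, write n = 60q. Since 60 = 10·6, n = 6·(10q), so 6 ∣ n; and since 60 = 6·10, n = 10·(6q), so 10 ∣ n.

[⇐] This fails: take n = 30. Both 6 ∣ 30 and 10 ∣ 30, yet 30 is not a multiple of 60 (since 30 = 0·60 + 30), so 60 ∤ 30.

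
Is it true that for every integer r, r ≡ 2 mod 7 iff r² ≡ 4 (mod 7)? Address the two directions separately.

(⇒) holds; (⇐) fails.

(⟹) Suppose r ≡ 2 mod 7. Write r = 7j + 2. Then (7j + 2)² = 49j² + 28j + 4 = 7(7j² + 4j) + 4, so r² ≡ 4 (mod 7).

(⟸) This fails: take r = 5. Then 5² = 25 ≡ 4 (mod 7), yet 5 ≡ 5 (mod 7), not 2.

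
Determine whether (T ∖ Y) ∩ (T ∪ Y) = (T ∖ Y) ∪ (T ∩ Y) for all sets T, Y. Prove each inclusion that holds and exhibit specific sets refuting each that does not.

(⊆) holds; (⊇) fails.

(⟹) Let x ∈ (T ∖ Y) ∩ (T ∪ Y). Then x ∈ T and x ∉ Y, from which x ∈ (T ∖ Y) ∪ (T ∩ Y).

(⟸) This inclusion fails. Take T = {1}, Y = {1}; then 1 ∈ (T ∖ Y) ∪ (T ∩ Y) but 1 ∉ (T ∖ Y) ∩ (T ∪ Y).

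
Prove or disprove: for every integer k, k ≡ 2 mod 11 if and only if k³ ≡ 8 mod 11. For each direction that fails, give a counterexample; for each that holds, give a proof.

(⇒) Suppose k ≡ 2 mod 11. Write k = 11j + 2. Then (11j + 2)³ = 1331j³ + 726j² + 132j + 8 = 11(121j³ + 66j² + 12j) + 8, so k³ ≡ 8 (mod 11).

(⇐) Conversely, suppose k³ ≡ 8 (mod 11). The only residue r in {0, …, 10} with r³ ≡ 8 (mod 11) is r = 2, so k ≡ 2 (mod 11).

Both implications hold.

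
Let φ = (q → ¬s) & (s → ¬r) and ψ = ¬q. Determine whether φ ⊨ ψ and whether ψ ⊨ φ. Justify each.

(⟹) This fails. Under q = T, r = F, s = F, the left side is true but the right side is false.

(⟸) This fails. Under q = F, r = T, s = T, the left side is false but the right side is true.

Both directions fail.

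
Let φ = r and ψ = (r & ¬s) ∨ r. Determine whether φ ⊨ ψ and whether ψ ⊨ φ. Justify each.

(→) Assume the antecedent. If r is true, (r & ¬s) ∨ r reduces to true regardless of the other variables. If r is false, the antecedent cannot hold. Either way (r & ¬s) ∨ r holds.

(←) Assume the antecedent. If r is true, r reduces to true regardless of the other variables. If r is false, the antecedent cannot hold. Either way r holds.

Equivalent; both directions hold.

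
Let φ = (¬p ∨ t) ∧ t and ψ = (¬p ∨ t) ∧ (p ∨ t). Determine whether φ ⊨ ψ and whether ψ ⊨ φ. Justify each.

(→) Assume the antecedent. If t is true, (¬p ∨ t) ∧ (p ∨ t) reduces to true regardless of the other variables. If t is false, the antecedent cannot hold. Either way (¬p ∨ t) ∧ (p ∨ t) holds.

(←) Assume the antecedent. If t is true, (¬p ∨ t) ∧ t reduces to true regardless of the other variables. If t is false, the antecedent cannot hold. Either way (¬p ∨ t) ∧ t holds.

The biconditional holds.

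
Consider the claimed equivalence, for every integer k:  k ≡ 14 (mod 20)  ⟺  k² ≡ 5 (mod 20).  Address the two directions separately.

(⟹) This fails: take k = 14. Then 14 ≡ 14 (mod 20), but 14² = 196 ≡ 16 (mod 20), not 5.

(⟸) This fails: take k = 5. Then 5² = 25 ≡ 5 (mod 20), yet 5 ≡ 5 (mod 20), not 14.

Both directions fail.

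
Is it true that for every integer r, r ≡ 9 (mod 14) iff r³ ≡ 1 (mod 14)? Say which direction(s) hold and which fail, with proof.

(⇒) Suppose r ≡ 9 (mod 14). Write r = 14j + 9. Then (14j + 9)³ = 2744j³ + 5292j² + 3402j + 729 = 14(196j³ + 378j² + 243j + 52) + 1, so r³ ≡ 1 (mod 14).

(⇐) This fails: take r = 1. Then 1³ = 1 ≡ 1 (mod 14), yet 1 ≡ 1 (mod 14), not 9.

The forward direction holds; the converse fails.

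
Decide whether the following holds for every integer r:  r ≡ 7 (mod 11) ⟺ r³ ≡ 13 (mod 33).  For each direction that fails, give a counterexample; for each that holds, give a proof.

(⟹) This fails: take r = 18. Then 18 ≡ 7 (mod 11), but 18³ = 5832 ≡ 24 (mod 33), not 13.

(⟸) Conversely, the residues r modulo 33 with r³ ≡ 13 (mod 33) are exactly {7}, and each is ≡ 7 (mod 11).

(⇒) fails; (⇐) holds.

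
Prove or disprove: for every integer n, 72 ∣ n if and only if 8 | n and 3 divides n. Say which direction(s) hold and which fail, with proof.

(⇒) If 72 ∣ n, write n = 72q. Since 72 = 9·8, n = 8·(9q), so 8 ∣ n; and since 72 = 24·3, n = 3·(24q), so 3 ∣ n.

(⇐) This fails: take n = 24. Both 8 ∣ 24 and 3 ∣ 24, yet 24 is not a multiple of 72 (since 24 = 0·72 + 24), so 72 ∤ 24.

Not equivalent: only (⇒) holds.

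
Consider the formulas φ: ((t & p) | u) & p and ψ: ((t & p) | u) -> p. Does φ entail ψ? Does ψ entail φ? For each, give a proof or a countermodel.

(⇒) holds; (⇐) fails.

(⟸) This fails. Under u = F, t = F, p = F, the left side is false but the right side is true.

(⟹) Assume the antecedent. If u is true, the antecedent forces (u = T, t = F, p = T) or (u = T, t = T, p = T), and ((t & p) | u) -> p holds there. If u is false, ((t & p) | u) -> p reduces to true regardless of the other variables. Either way ((t & p) | u) -> p holds.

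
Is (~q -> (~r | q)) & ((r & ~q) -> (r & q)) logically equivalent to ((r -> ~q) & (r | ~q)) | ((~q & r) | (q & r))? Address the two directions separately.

(→) This fails. Under q = T, r = F, the left side is true but the right side is false.

(←) This fails. Under q = F, r = T, the left side is false but the right side is true.

Neither implication holds.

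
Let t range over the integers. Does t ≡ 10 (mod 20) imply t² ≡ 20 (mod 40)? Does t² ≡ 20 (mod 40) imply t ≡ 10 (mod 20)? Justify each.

Both directions hold.

(⇒) Suppose t ≡ 10 (mod 20). Working modulo 40, t ∈ {10, 30}; for each such r, r² ≡ 20 (mod 40).

(⇐) Conversely, the residues r modulo 40 with r² ≡ 20 (mod 40) are exactly {10, 30}, and each is ≡ 10 (mod 20).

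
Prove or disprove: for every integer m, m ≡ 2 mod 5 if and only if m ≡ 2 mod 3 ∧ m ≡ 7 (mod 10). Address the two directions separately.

(⇒) fails; (⇐) holds.

Forward direction. This fails: m = 2 gives 2 ≡ 2 (mod 5) but 2 ≡ 2 (mod 10), so the conjunction on the right does not hold.

Converse. If m ≡ 2 (mod 3) and m ≡ 7 (mod 10), then by the Chinese remainder theorem m ≡ 17 (mod 30). Since 17 ≡ 2 (mod 5) and 5 ∣ 30, we get m ≡ 2 (mod 5).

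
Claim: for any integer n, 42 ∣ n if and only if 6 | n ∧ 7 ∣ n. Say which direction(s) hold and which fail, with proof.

Both directions hold.

(→) If 42 ∣ n, write n = 42q. Since 42 = 7·6, n = 6·(7q), so 6 ∣ n; and since 42 = 6·7, n = 7·(6q), so 7 ∣ n.

(←) Suppose 6 ∣ n and 7 ∣ n. Any common multiple of 6 and 7 is a multiple of their lcm; here gcd(6, 7) = 1, so lcm(6, 7) = 6·7 = 42, so 42 ∣ n.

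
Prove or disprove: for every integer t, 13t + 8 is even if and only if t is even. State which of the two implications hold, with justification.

Equivalent; both directions hold.

Forward direction. Suppose 13t + 8 is even. Since 13 is odd, 13t and t have the same parity, so 13t + 8 ≡ t + 8 (mod 2). As 8 is even, 13t + 8 is even exactly when t is even. Thus t is even.

Converse. Suppose t is even; write t = 2j. Then 13t + 8 = 13·(2j) + 8 = 2·13j + 8, which is even.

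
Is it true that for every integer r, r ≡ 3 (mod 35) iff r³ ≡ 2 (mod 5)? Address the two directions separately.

Converse. This fails: take r = 8. Then 8³ = 512 ≡ 2 (mod 5), yet 8 ≡ 8 (mod 35), not 3.

Forward direction. Suppose r ≡ 3 (mod 35). Then r³ ≡ 3³ = 27 (mod 35), and since 5 ∣ 35, also r³ ≡ 2 (mod 5).

Only the forward implication holds.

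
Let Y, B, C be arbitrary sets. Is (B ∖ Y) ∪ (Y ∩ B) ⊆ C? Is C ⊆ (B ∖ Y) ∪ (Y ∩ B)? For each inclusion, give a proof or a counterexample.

Forward inclusion. This inclusion fails. Take Y = ∅, B = {1}, C = ∅; then 1 ∈ (B ∖ Y) ∪ (Y ∩ B) but 1 ∉ C.

Reverse inclusion. This inclusion fails. Take Y = ∅, B = ∅, C = {1}; then 1 ∈ C but 1 ∉ (B ∖ Y) ∪ (Y ∩ B).

Both inclusions fail.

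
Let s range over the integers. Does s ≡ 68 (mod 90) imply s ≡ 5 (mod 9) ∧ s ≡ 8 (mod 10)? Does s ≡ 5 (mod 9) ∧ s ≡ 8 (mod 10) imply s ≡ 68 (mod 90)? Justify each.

[⇒] Suppose s ≡ 68 (mod 90); write s = 90j + 68. Since 9 ∣ 90, reducing mod 9 gives s ≡ 68 ≡ 5 (mod 9); since 10 ∣ 90, reducing mod 10 gives s ≡ 68 ≡ 8 (mod 10).

[⇐] Conversely, if s ≡ 5 (mod 9) and s ≡ 8 (mod 10), then by the Chinese remainder theorem s ≡ 68 (mod 90). This is exactly s ≡ 68 (mod 90).

The biconditional holds.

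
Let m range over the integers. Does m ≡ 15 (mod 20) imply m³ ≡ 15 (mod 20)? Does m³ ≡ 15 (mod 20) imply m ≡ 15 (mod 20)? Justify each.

(→) Suppose m ≡ 15 (mod 20). Write m = 20j + 15. Then (20j + 15)³ = 8000j³ + 18000j² + 13500j + 3375 = 20(400j³ + 900j² + 675j + 168) + 15, so m³ ≡ 15 (mod 20).

(←) Conversely, suppose m³ ≡ 15 (mod 20). The only residue r in {0, …, 19} with r³ ≡ 15 (mod 20) is r = 15, so m ≡ 15 (mod 20).

Both implications hold.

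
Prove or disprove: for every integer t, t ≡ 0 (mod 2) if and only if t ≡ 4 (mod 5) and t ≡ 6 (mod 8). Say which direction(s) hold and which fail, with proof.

Only the converse holds.

Forward direction. This fails: t = 0 gives 0 ≡ 0 (mod 2) but 0 ≡ 0 (mod 5), so the conjunction on the right does not hold.

Converse. If t ≡ 4 (mod 5) and t ≡ 6 (mod 8), then by the Chinese remainder theorem t ≡ 14 (mod 40). Since 14 ≡ 0 (mod 2) and 2 ∣ 40, we get t ≡ 0 (mod 2).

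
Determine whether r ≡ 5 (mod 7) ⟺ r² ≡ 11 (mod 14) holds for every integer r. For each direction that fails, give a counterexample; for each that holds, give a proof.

Neither direction holds.

(⟹) This fails: take r = 12. Then 12 ≡ 5 (mod 7), but 12² = 144 ≡ 4 (mod 14), not 11.

(⟸) This fails: take r = 9. Then 9² = 81 ≡ 11 (mod 14), yet 9 ≡ 2 (mod 7), not 5.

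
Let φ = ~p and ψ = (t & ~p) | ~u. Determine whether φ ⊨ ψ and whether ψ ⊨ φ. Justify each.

(→) This fails. Under u = T, t = F, p = F, the left side is true but the right side is false.

(←) This fails. Under u = F, t = F, p = T, the left side is false but the right side is true.

Both directions fail.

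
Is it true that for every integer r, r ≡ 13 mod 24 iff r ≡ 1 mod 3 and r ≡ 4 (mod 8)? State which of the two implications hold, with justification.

(⇒) fails and (⇐) fails.

(⇒) This fails: r = 13 gives 13 ≡ 13 (mod 24) but 13 ≡ 5 (mod 8), so the conjunction on the right does not hold.

(⇐) This fails: r = 4 satisfies both congruences on the right (4 ≡ 1 mod 3 and 4 ≡ 4 mod 8) yet 4 ≡ 4 (mod 24), not 13.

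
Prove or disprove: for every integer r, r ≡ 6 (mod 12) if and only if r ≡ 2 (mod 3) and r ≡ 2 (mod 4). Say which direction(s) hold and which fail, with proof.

Neither direction holds.

[⇒] This fails: r = 6 gives 6 ≡ 6 (mod 12) but 6 ≡ 0 (mod 3), so the conjunction on the right does not hold.

[⇐] This fails: r = 2 satisfies both congruences on the right (2 ≡ 2 mod 3 and 2 ≡ 2 mod 4) yet 2 ≡ 2 (mod 12), not 6.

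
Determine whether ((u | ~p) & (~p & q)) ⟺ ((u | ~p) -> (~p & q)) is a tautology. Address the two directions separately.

(⇒) Assume the antecedent. If u is true, the antecedent forces (u = T, q = T, p = F), and (u | ~p) -> (~p & q) holds there. If u is false, the antecedent forces (u = F, q = T, p = F), and (u | ~p) -> (~p & q) holds there. Either way (u | ~p) -> (~p & q) holds.

(⇐) This fails. Under u = F, q = F, p = T, the left side is false but the right side is true.

Only the forward direction holds.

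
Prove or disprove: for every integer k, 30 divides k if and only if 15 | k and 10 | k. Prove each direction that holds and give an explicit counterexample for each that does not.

(⟹) If 30 ∣ k, write k = 30q. Since 30 = 2·15, k = 15·(2q), so 15 ∣ k; and since 30 = 3·10, k = 10·(3q), so 10 ∣ k.

(⟸) Suppose 15 ∣ k and 10 ∣ k. Any common multiple of 15 and 10 is a multiple of their lcm; here lcm(15, 10) = 15·10/gcd(15, 10) = 150/5 = 30, so 30 ∣ k.

Both directions hold; the statement is true.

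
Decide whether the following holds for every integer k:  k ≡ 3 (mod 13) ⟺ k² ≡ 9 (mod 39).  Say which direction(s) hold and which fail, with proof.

(⟹) This fails: take k = 16. Then 16 ≡ 3 (mod 13), but 16² = 256 ≡ 22 (mod 39), not 9.

(⟸) This fails: take k = 36. Then 36² = 1296 ≡ 9 (mod 39), yet 36 ≡ 10 (mod 13), not 3.

(⇒) fails and (⇐) fails.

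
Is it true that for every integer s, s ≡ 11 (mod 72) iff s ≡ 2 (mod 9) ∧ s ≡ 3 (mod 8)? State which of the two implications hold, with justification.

(⟹) Suppose s ≡ 11 (mod 72); write s = 72j + 11. Since 9 ∣ 72, reducing mod 9 gives s ≡ 11 ≡ 2 (mod 9); since 8 ∣ 72, reducing mod 8 gives s ≡ 11 ≡ 3 (mod 8).

(⟸) Conversely, if s ≡ 2 (mod 9) and s ≡ 3 (mod 8), then by the Chinese remainder theorem s ≡ 11 (mod 72). This is exactly s ≡ 11 (mod 72).

Both directions hold.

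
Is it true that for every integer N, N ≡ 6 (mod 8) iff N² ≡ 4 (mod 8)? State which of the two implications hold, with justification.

(⇒) Suppose N ≡ 6 (mod 8). Write N = 8j + 6. Then (8j + 6)² = 64j² + 96j + 36 = 8(8j² + 12j + 4) + 4, so N² ≡ 4 (mod 8).

(⇐) This fails: take N = 2. Then 2² = 4 ≡ 4 (mod 8), yet 2 ≡ 2 (mod 8), not 6.

Only the forward direction holds.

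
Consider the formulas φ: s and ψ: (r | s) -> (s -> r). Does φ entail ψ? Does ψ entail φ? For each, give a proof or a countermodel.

Neither implication holds.

(→) This fails. Under r = F, s = T, the left side is true but the right side is false.

(←) This fails. Under r = F, s = F, the left side is false but the right side is true.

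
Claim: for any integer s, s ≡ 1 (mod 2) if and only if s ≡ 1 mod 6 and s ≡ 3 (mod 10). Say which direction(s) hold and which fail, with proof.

(⇒) fails; (⇐) holds.

(→) This fails: s = 1 gives 1 ≡ 1 (mod 2) but 1 ≡ 1 (mod 10), so the conjunction on the right does not hold.

(←) Conversely, if s ≡ 1 (mod 6) and s ≡ 3 (mod 10), then by the Chinese remainder theorem s ≡ 13 (mod 30). Since 13 ≡ 1 (mod 2) and 2 ∣ 30, we get s ≡ 1 (mod 2).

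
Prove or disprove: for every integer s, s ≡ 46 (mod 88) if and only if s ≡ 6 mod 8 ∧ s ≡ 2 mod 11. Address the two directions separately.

[⇐] If s ≡ 6 (mod 8) and s ≡ 2 (mod 11), then by the Chinese remainder theorem s ≡ 46 (mod 88). This is exactly s ≡ 46 (mod 88).

[⇒] Suppose s ≡ 46 (mod 88); write s = 88j + 46. Since 8 ∣ 88, reducing mod 8 gives s ≡ 46 ≡ 6 (mod 8); since 11 ∣ 88, reducing mod 11 gives s ≡ 46 ≡ 2 (mod 11).

Both directions hold.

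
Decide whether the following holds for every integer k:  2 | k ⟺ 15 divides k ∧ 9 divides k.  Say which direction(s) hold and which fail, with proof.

[⇒] This fails: take k = 2. Certainly 2 ∣ 2, but 15 ∤ 2.

[⇐] This fails: take k = 45. Both 15 ∣ 45 and 9 ∣ 45, yet 45 is not a multiple of 2 (since 45 = 22·2 + 1), so 2 ∤ 45.

(⇒) fails and (⇐) fails.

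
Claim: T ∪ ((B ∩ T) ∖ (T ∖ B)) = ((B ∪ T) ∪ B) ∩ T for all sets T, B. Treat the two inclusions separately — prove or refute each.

Both inclusions hold; the sets are equal.

Forward inclusion. Let x ∈ T ∪ ((B ∩ T) ∖ (T ∖ B)). Then either x ∈ T and x ∉ B; or x ∈ T ∩ B. In each case x ∈ ((B ∪ T) ∪ B) ∩ T, so T ∪ ((B ∩ T) ∖ (T ∖ B)) ⊆ ((B ∪ T) ∪ B) ∩ T.

Reverse inclusion. Let x ∈ ((B ∪ T) ∪ B) ∩ T. Then either x ∈ T and x ∉ B; or x ∈ T ∩ B. In each case x ∈ T ∪ ((B ∩ T) ∖ (T ∖ B)), so ((B ∪ T) ∪ B) ∩ T ⊆ T ∪ ((B ∩ T) ∖ (T ∖ B)).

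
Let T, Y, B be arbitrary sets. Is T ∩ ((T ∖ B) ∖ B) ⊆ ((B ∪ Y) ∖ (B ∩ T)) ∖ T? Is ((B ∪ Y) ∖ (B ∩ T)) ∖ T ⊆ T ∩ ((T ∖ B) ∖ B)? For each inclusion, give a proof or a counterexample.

(⊆) fails and (⊇) fails.

(⊆) This inclusion fails. Take T = {1}, Y = ∅, B = ∅; then 1 ∈ T ∩ ((T ∖ B) ∖ B) but 1 ∉ ((B ∪ Y) ∖ (B ∩ T)) ∖ T.

(⊇) This inclusion fails. Take T = ∅, Y = {1}, B = ∅; then 1 ∈ ((B ∪ Y) ∖ (B ∩ T)) ∖ T but 1 ∉ T ∩ ((T ∖ B) ∖ B).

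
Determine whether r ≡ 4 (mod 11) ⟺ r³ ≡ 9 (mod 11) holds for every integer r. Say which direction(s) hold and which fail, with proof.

(⟹) Suppose r ≡ 4 (mod 11). Write r = 11j + 4. Then (11j + 4)³ = 1331j³ + 1452j² + 528j + 64 = 11(121j³ + 132j² + 48j + 5) + 9, so r³ ≡ 9 (mod 11).

(⟸) For the converse, argue contrapositively. If r ≢ 4 (mod 11), then r is congruent to one of 0, 1, 2, 3, 5, 6, 7, 8, 9, 10 modulo 11, and these give r³ ≡ 0, 1, 8, 5, 4, 7, 2, 6, 3, 10 respectively — never 9.

Both directions hold; the statement is true.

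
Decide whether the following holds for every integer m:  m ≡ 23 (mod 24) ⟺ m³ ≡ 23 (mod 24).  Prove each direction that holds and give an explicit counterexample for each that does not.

[⇐] Suppose m³ ≡ 23 (mod 24). The only residue r in {0, …, 23} with r³ ≡ 23 (mod 24) is r = 23, so m ≡ 23 (mod 24).

[⇒] Suppose m ≡ 23 (mod 24). Write m = 24j + 23. Then (24j + 23)³ = 13824j³ + 39744j² + 38088j + 12167 = 24(576j³ + 1656j² + 1587j + 506) + 23, so m³ ≡ 23 (mod 24).

The biconditional holds.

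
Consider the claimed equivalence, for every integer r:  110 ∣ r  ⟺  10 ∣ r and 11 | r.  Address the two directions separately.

(→) If 110 ∣ r, write r = 110q. Since 110 = 11·10, r = 10·(11q), so 10 ∣ r; and since 110 = 10·11, r = 11·(10q), so 11 ∣ r.

(←) Suppose 10 ∣ r and 11 ∣ r. Any common multiple of 10 and 11 is a multiple of their lcm; here gcd(10, 11) = 1, so lcm(10, 11) = 10·11 = 110, so 110 ∣ r.

Both implications hold.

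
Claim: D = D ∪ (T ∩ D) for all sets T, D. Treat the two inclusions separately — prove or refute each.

(⟸) Let x ∈ D ∪ (T ∩ D). Then either x ∈ D and x ∉ T; or x ∈ T ∩ D. In each case x ∈ D, so D ∪ (T ∩ D) ⊆ D.

(⟹) Let x ∈ D. Then either x ∈ D and x ∉ T; or x ∈ T ∩ D. In each case x ∈ D ∪ (T ∩ D), so D ⊆ D ∪ (T ∩ D).

Both inclusions hold.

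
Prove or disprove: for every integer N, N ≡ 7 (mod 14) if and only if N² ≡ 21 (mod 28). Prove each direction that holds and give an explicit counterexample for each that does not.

Both directions hold; the statement is true.

Forward direction. Suppose N ≡ 7 (mod 14). Working modulo 28, N ∈ {7, 21}; for each such r, r² ≡ 21 (mod 28).

Converse. The residues r modulo 28 with r² ≡ 21 (mod 28) are exactly {7, 21}, and each is ≡ 7 (mod 14).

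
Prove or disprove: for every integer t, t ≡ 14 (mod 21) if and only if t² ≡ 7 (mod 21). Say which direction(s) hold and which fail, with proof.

(⇒) holds; (⇐) fails.

[⇒] Suppose t ≡ 14 (mod 21). Write t = 21j + 14. Then (21j + 14)² = 441j² + 588j + 196 = 21(21j² + 28j + 9) + 7, so t² ≡ 7 (mod 21).

[⇐] This fails: take t = 7. Then 7² = 49 ≡ 7 (mod 21), yet 7 ≡ 7 (mod 21), not 14.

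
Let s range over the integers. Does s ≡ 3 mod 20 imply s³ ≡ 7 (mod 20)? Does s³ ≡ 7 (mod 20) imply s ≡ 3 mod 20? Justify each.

(⟸) Suppose s³ ≡ 7 (mod 20). The only residue r in {0, …, 19} with r³ ≡ 7 (mod 20) is r = 3, so s ≡ 3 (mod 20).

(⟹) Suppose s ≡ 3 mod 20. Write s = 20j + 3. Then (20j + 3)³ = 8000j³ + 3600j² + 540j + 27 = 20(400j³ + 180j² + 27j + 1) + 7, so s³ ≡ 7 (mod 20).

Both directions hold.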